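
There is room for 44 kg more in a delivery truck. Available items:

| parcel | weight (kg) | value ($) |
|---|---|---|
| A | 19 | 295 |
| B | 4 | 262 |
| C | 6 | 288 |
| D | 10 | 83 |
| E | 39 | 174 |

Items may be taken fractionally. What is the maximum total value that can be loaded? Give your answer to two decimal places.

950.31

Greedy by value/weight ratio, highest first.
Order: B (262/4=65.50) > C (288/6=48.00) > A (295/19=15.53) > D (83/10=8.30) > E (174/39=4.46)
Fill: take B (4 @ 262) → take C (6 @ 288) → take A (19 @ 295) → take D (10 @ 83) → take 5/39 of E → 22.31; 44/44 used.
Total value = 950.31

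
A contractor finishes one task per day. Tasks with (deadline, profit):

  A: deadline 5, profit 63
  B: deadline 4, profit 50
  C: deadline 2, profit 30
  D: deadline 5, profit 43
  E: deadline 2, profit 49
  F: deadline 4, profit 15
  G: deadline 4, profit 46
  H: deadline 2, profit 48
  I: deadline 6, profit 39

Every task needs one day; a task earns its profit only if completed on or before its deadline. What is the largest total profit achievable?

295

Sort by profit descending; place each in the latest free slot ≤ its deadline.
Profit order: A=63 B=50 E=49 H=48 G=46 D=43 I=39 C=30 F=15
Assign: A→slot 5, B→slot 4, E→slot 2, H→slot 1, G→slot 3, D skipped, I→slot 6, C skipped, F skipped.
Slots: [1:H] [2:E] [3:G] [4:B] [5:A] [6:I]
Profit = 48 + 49 + 46 + 50 + 63 + 39 = 295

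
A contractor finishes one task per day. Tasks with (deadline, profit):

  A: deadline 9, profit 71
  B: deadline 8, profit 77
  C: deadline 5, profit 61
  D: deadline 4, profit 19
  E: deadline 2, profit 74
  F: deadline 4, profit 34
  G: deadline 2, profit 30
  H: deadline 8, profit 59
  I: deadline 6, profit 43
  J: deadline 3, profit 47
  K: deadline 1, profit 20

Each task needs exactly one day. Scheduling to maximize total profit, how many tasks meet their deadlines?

9

By profit: B(d8,77), E(d2,74), A(d9,71), C(d5,61), H(d8,59), J(d3,47), I(d6,43), F(d4,34), G(d2,30), K(d1,20), D(d4,19)
B→slot 8; E→slot 2; A→slot 9; C→slot 5; H→slot 7; J→slot 3; I→slot 6; F→slot 4; G→slot 1; K skipped; D skipped.
9 of 11 scheduled.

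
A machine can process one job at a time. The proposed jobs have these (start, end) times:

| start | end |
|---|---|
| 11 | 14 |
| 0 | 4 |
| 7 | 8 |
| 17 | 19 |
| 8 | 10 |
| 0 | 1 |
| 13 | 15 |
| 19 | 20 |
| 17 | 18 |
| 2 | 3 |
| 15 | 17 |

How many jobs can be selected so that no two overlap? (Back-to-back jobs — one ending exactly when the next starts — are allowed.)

8

By end time: (0,1), (2,3), (0,4), (7,8), (8,10), (11,14), (13,15), (15,17), (17,18), (17,19), (19,20).
Pick (0,1); next start ≥ 1 → (2,3); next start ≥ 3 → (7,8); next start ≥ 8 → (8,10); next start ≥ 10 → (11,14); next start ≥ 14 → (15,17); next start ≥ 17 → (17,18); next start ≥ 18 → (19,20).
Selected 8 jobs.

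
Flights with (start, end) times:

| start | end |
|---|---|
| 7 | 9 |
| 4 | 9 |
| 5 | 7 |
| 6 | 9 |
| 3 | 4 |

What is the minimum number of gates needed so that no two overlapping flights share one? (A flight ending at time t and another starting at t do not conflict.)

The answer is the maximum number of intervals overlapping at any instant.
starts: [3, 4, 5, 6, 7]
ends:   [4, 7, 9, 9, 9]
s3→1 e4→0 s4→1 s5→2 s6→3  — peak 3.

3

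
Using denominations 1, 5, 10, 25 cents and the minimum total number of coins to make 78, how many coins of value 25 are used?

3

Use the largest denomination that fits, subtract, and repeat.
78 − 3×25→3 − 3×1→0
Count of 25: 3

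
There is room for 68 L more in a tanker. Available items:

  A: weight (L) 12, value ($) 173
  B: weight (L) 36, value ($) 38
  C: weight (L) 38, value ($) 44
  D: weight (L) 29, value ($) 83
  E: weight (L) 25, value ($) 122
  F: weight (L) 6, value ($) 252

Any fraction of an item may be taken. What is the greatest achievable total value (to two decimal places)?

Order: F (252/6=42.00) > A (173/12=14.42) > E (122/25=4.88) > D (83/29=2.86) > C (44/38=1.16) > B (38/36=1.06)
Fill: take F (6 @ 252) → take A (12 @ 173) → take E (25 @ 122) → take 25/29 of D → 71.55; 68/68 used.
Total value = 618.55

618.55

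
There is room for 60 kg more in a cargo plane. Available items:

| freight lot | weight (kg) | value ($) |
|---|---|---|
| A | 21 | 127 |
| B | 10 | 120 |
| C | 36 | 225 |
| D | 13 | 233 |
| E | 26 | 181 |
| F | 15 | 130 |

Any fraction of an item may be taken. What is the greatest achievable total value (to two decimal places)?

Sort by value per unit weight and fill in that order.
Ratios (sorted): D 17.92, B 12.00, F 8.67, E 6.96, C 6.25, A 6.05
take D (13 @ 233); take B (10 @ 120); take F (15 @ 130); take 22/26 of E → 153.15. Capacity used 60/60.
Total value = 636.15

636.15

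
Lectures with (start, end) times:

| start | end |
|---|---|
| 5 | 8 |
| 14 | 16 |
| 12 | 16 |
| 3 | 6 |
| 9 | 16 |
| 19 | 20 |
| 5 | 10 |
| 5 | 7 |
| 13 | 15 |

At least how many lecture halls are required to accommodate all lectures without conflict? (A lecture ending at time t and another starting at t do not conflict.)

The answer is the maximum number of intervals overlapping at any instant.
starts: [3, 5, 5, 5, 9, 12, 13, 14, 19]
ends:   [6, 7, 8, 10, 15, 16, 16, 16, 20]
s3→1 s5→2 s5→3 s5→4  — peak 4.

4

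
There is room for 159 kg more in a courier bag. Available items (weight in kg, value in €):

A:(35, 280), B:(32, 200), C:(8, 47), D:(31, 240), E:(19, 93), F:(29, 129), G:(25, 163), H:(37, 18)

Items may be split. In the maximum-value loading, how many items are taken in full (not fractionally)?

6

Order: A (280/35=8.00) > D (240/31=7.74) > G (163/25=6.52) > B (200/32=6.25) > C (47/8=5.88) > E (93/19=4.89) > F (129/29=4.45) > H (18/37=0.49)
Fill: take A (35 @ 280) → take D (31 @ 240) → take G (25 @ 163) → take B (32 @ 200) → take C (8 @ 47) → take E (19 @ 93) → take 9/29 of F → 40.03; 159/159 used.
6 item(s) taken whole; one partial (take 9/29 of F).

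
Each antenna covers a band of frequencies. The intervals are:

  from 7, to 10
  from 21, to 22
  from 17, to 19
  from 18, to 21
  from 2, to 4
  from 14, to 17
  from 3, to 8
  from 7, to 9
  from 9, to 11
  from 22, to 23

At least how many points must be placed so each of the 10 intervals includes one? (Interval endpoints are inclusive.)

5

Process intervals by earliest right end; each time one isn't hit yet, stab at its right endpoint.
By right end: [2,4]  [3,8]  [7,9]  [7,10]  [9,11]  [14,17]  [17,19]  [18,21]  [21,22]  [22,23]
[2,4] uncovered → point at 4; [7,9] uncovered → point at 9; [14,17] uncovered → point at 17; [18,21] uncovered → point at 21; [22,23] uncovered → point at 23.
Points: 4, 9, 17, 21, 23 (5 total).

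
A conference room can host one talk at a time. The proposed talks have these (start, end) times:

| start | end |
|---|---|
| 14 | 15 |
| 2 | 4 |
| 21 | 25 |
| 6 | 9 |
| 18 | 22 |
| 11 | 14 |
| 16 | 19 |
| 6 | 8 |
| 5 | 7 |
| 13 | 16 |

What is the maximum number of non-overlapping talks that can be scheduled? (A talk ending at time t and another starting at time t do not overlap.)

6

Order by finish time; keep every interval that doesn't clash with the previous kept one.
By end time: (2,4), (5,7), (6,8), (6,9), (11,14), (14,15), (13,16), (16,19), (18,22), (21,25).
Pick (2,4); next start ≥ 4 → (5,7); next start ≥ 7 → (11,14); next start ≥ 14 → (14,15); next start ≥ 15 → (16,19); next start ≥ 19 → (21,25).
Selected 6 talks.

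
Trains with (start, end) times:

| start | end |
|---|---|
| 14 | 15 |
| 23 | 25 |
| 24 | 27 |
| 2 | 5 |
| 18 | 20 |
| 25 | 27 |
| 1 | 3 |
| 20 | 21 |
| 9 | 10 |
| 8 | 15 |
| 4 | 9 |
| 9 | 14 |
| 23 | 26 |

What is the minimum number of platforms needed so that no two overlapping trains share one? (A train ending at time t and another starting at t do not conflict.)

starts: [1, 2, 4, 8, 9, 9, 14, 18, 20, 23, 23, 24, 25]
ends:   [3, 5, 9, 10, 14, 15, 15, 20, 21, 25, 26, 27, 27]
s1→1 s2→2 e3→1 s4→2 e5→1 s8→2 e9→1 s9→2 s9→3  — peak 3.

3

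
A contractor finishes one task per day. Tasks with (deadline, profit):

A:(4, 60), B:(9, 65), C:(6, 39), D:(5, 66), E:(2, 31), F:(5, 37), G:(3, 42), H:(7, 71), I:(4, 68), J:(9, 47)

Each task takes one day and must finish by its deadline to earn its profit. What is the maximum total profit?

Sort by profit descending; place each in the latest free slot ≤ its deadline.
Profit order: H=71 I=68 D=66 B=65 A=60 J=47 G=42 C=39 F=37 E=31
Assign: H→slot 7, I→slot 4, D→slot 5, B→slot 9, A→slot 3, J→slot 8, G→slot 2, C→slot 6, F→slot 1, E skipped.
Slots: [1:F] [2:G] [3:A] [4:I] [5:D] [6:C] [7:H] [8:J] [9:B]
Profit = 37 + 42 + 60 + 68 + 66 + 39 + 71 + 47 + 65 = 495

495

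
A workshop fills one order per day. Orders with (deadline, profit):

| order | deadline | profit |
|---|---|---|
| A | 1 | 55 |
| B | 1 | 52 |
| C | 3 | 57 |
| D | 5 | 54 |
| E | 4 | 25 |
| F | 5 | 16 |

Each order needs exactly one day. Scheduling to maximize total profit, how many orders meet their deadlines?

Take jobs in profit order; each goes to the latest open slot no later than its deadline.
Profit order: C=57 A=55 D=54 B=52 E=25 F=16
Assign: C→slot 3, A→slot 1, D→slot 5, B skipped, E→slot 4, F→slot 2.
Slots: [1:A] [2:F] [3:C] [4:E] [5:D]
5 of 6 scheduled.

5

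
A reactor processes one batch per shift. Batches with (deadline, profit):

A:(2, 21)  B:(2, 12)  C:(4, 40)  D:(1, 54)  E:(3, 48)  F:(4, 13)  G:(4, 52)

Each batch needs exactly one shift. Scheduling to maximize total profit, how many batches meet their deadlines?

4

By profit: D(d1,54), G(d4,52), E(d3,48), C(d4,40), A(d2,21), F(d4,13), B(d2,12)
D→slot 1; G→slot 4; E→slot 3; C→slot 2; A skipped; F skipped; B skipped.
4 of 7 scheduled.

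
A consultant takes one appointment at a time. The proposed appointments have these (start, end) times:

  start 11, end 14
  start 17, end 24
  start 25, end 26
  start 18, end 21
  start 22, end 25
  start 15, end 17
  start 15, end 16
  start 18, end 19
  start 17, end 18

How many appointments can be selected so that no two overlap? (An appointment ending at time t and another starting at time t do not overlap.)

6

Order by finish time; keep every interval that doesn't clash with the previous kept one.
By end time: (11,14), (15,16), (15,17), (17,18), (18,19), (18,21), (17,24), (22,25), (25,26).
Pick (11,14); next start ≥ 14 → (15,16); next start ≥ 16 → (17,18); next start ≥ 18 → (18,19); next start ≥ 19 → (22,25); next start ≥ 25 → (25,26).
Selected 6 appointments.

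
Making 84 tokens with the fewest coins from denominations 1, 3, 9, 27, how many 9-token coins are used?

0

84 − 3×27→3 − 1×3→0
Count of 9: 0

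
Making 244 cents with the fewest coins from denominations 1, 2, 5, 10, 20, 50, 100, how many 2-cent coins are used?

2

Greedy: take as many of the largest coin as possible, then repeat with the remainder.
244 = 2×100 + 2×20 + 2×2
Count of 2: 2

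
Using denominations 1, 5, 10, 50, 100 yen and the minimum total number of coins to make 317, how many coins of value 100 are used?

3

Greedy: take as many of the largest coin as possible, then repeat with the remainder.
317 − 3×100→17 − 1×10→7 − 1×5→2 − 2×1→0
Count of 100: 3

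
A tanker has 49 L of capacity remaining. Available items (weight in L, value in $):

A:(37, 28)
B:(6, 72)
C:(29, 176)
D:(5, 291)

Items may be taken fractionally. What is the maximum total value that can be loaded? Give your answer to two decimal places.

545.81

Sort by value per unit weight and fill in that order.
Ratios (sorted): D 58.20, B 12.00, C 6.07, A 0.76
take D (5 @ 291); take B (6 @ 72); take C (29 @ 176); take 9/37 of A → 6.81. Capacity used 49/49.
Total value = 545.81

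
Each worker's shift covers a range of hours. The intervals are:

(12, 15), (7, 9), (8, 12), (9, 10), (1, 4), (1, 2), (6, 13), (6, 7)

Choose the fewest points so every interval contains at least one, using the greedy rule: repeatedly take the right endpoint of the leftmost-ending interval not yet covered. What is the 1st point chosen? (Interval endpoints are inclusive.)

2

Sort by right endpoint; whenever an interval is uncovered, place a point at its right end.
Sorted: [1,2] [1,4] [6,7] [7,9] [9,10] [8,12] [6,13] [12,15]
{[1,2],[1,4]} hit by 2; {[6,7],[7,9]} hit by 7; {[9,10],[8,12],[6,13]} hit by 10; {[12,15]} hit by 15.
Points: 2, 7, 10, 15 (4 total).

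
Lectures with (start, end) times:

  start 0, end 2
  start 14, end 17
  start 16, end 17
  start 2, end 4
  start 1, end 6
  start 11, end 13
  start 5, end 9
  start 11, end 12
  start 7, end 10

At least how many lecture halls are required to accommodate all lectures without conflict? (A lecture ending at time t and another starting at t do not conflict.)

Count concurrent intervals with a sweep; the peak is the room count.
Events (time:±→running): 0:+→1 1:+→2 … peak 2.

2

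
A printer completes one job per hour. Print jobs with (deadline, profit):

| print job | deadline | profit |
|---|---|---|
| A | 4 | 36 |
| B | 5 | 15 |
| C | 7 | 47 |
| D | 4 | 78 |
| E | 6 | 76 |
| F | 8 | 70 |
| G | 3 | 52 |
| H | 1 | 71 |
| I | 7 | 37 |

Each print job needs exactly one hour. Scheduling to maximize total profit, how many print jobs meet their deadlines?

8

Profit order: D=78 E=76 H=71 F=70 G=52 C=47 I=37 A=36 B=15
Assign: D→slot 4, E→slot 6, H→slot 1, F→slot 8, G→slot 3, C→slot 7, I→slot 5, A→slot 2, B skipped.
Slots: [1:H] [2:A] [3:G] [4:D] [5:I] [6:E] [7:C] [8:F]
8 of 9 scheduled.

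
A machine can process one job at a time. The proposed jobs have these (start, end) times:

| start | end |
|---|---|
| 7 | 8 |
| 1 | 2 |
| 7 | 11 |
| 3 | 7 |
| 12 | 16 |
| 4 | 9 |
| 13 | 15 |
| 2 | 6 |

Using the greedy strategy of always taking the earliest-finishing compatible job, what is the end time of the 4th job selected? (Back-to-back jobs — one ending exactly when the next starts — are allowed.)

Order by finish time; keep every interval that doesn't clash with the previous kept one.
Sorted by end: (1,2)  (2,6)  (3,7)  (7,8)  (4,9)  (7,11)  (13,15)  (12,16)
take (1,2); take (2,6); take (7,8); skip (4,9); take (13,15).
Selected: (1,2) (2,6) (7,8) (13,15)

15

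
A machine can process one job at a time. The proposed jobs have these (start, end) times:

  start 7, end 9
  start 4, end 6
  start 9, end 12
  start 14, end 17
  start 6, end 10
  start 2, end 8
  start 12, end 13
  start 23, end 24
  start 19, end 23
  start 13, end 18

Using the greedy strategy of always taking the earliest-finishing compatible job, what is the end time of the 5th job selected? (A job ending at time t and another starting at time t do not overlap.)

17

Order by finish time; keep every interval that doesn't clash with the previous kept one.
By end time: (4,6), (2,8), (7,9), (6,10), (9,12), (12,13), (14,17), (13,18), (19,23), (23,24).
Pick (4,6); next start ≥ 6 → (7,9); next start ≥ 9 → (9,12); next start ≥ 12 → (12,13); next start ≥ 13 → (14,17); next start ≥ 17 → (19,23); next start ≥ 23 → (23,24).
Selected: (4,6) (7,9) (9,12) (12,13) (14,17) (19,23) (23,24)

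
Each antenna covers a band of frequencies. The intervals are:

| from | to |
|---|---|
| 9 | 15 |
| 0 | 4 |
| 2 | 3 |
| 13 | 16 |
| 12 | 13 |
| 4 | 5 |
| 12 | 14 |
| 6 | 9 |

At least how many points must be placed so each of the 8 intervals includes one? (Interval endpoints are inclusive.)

By right end: [2,3]  [0,4]  [4,5]  [6,9]  [12,13]  [12,14]  [9,15]  [13,16]
[2,3] uncovered → point at 3; [4,5] uncovered → point at 5; [6,9] uncovered → point at 9; [12,13] uncovered → point at 13.
Points: 3, 5, 9, 13 (4 total).

4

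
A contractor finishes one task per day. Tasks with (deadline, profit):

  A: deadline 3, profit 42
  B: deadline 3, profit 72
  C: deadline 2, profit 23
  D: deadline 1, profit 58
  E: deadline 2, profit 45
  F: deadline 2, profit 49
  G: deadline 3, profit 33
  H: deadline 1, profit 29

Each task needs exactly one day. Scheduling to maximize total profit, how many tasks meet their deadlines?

By profit: B(d3,72), D(d1,58), F(d2,49), E(d2,45), A(d3,42), G(d3,33), H(d1,29), C(d2,23)
B→slot 3; D→slot 1; F→slot 2; E skipped; A skipped; G skipped; H skipped; C skipped.
3 of 8 scheduled.

3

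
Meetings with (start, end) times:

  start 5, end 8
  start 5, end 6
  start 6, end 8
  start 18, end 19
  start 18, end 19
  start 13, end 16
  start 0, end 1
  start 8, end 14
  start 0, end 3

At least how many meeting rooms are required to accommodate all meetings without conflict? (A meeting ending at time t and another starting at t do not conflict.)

Count concurrent intervals with a sweep; the peak is the room count.
Events (time:±→running): 0:+→1 0:+→2 … peak 2.

2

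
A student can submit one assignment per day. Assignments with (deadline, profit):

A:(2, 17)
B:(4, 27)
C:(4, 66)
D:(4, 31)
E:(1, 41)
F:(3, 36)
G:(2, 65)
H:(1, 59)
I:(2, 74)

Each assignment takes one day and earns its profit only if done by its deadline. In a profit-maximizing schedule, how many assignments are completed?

4

Sort by profit descending; place each in the latest free slot ≤ its deadline.
Profit order: I=74 C=66 G=65 H=59 E=41 F=36 D=31 B=27 A=17
Assign: I→slot 2, C→slot 4, G→slot 1, H skipped, E skipped, F→slot 3, D skipped, B skipped, A skipped.
Slots: [1:G] [2:I] [3:F] [4:C]
4 of 9 scheduled.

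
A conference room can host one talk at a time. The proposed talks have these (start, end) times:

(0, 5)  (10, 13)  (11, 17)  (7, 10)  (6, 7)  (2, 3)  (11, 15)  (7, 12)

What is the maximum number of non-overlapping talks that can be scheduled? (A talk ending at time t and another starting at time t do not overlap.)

Sort by end time and greedily take each interval whose start is ≥ the last chosen end.
By end time: (2,3), (0,5), (6,7), (7,10), (7,12), (10,13), (11,15), (11,17).
Pick (2,3); next start ≥ 3 → (6,7); next start ≥ 7 → (7,10); next start ≥ 10 → (10,13).
Selected 4 talks.

4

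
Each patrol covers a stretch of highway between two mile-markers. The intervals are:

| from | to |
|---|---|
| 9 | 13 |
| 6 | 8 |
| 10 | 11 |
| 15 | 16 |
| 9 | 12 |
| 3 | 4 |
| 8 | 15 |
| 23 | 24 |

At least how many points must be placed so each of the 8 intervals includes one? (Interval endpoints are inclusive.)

Process intervals by earliest right end; each time one isn't hit yet, stab at its right endpoint.
By right end: [3,4]  [6,8]  [10,11]  [9,12]  [9,13]  [8,15]  [15,16]  [23,24]
[3,4] uncovered → point at 4; [6,8] uncovered → point at 8; [10,11] uncovered → point at 11; [15,16] uncovered → point at 16; [23,24] uncovered → point at 24.
Points: 4, 8, 11, 16, 24 (5 total).

5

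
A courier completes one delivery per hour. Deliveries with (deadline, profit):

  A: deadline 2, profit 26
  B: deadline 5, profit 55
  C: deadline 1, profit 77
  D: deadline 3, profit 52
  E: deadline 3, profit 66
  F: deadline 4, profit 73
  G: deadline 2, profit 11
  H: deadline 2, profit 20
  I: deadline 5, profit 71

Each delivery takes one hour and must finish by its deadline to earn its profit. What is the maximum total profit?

342

Take jobs in profit order; each goes to the latest open slot no later than its deadline.
By profit: C(d1,77), F(d4,73), I(d5,71), E(d3,66), B(d5,55), D(d3,52), A(d2,26), H(d2,20), G(d2,11)
C→slot 1; F→slot 4; I→slot 5; E→slot 3; B→slot 2; D skipped; A skipped; H skipped; G skipped.
Profit = 77 + 55 + 66 + 73 + 71 = 342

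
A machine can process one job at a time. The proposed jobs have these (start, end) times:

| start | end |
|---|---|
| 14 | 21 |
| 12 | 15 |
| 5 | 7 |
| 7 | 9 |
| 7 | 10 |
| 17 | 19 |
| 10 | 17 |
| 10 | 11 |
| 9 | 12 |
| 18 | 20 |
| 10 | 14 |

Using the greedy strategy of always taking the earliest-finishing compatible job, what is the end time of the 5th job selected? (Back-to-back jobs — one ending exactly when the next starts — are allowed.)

19

By end time: (5,7), (7,9), (7,10), (10,11), (9,12), (10,14), (12,15), (10,17), (17,19), (18,20), (14,21).
Pick (5,7); next start ≥ 7 → (7,9); next start ≥ 9 → (10,11); next start ≥ 11 → (12,15); next start ≥ 15 → (17,19).
Selected: (5,7) (7,9) (10,11) (12,15) (17,19)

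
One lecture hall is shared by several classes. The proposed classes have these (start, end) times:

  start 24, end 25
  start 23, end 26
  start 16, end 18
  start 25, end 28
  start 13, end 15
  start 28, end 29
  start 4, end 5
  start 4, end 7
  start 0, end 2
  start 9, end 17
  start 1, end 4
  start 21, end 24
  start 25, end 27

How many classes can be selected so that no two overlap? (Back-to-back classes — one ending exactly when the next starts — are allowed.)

8

Sort by end time and greedily take each interval whose start is ≥ the last chosen end.
By end time: (0,2), (1,4), (4,5), (4,7), (13,15), (9,17), (16,18), (21,24), (24,25), (23,26), (25,27), (25,28), (28,29).
Pick (0,2); next start ≥ 2 → (4,5); next start ≥ 5 → (13,15); next start ≥ 15 → (16,18); next start ≥ 18 → (21,24); next start ≥ 24 → (24,25); next start ≥ 25 → (25,27); next start ≥ 27 → (28,29).
Selected 8 classes.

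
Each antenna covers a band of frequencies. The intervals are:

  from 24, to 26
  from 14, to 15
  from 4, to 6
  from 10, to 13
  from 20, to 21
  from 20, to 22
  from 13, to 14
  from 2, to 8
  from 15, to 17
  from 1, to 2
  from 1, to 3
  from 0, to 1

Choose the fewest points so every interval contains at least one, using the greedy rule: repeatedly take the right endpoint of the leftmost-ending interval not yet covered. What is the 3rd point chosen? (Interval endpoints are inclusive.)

Sorted: [0,1] [1,2] [1,3] [4,6] [2,8] [10,13] [13,14] [14,15] [15,17] [20,21] [20,22] [24,26]
{[0,1],[1,2],[1,3]} hit by 1; {[4,6],[2,8]} hit by 6; {[10,13],[13,14]} hit by 13; {[14,15],[15,17]} hit by 15; {[20,21],[20,22]} hit by 21; {[24,26]} hit by 26.
Points: 1, 6, 13, 15, 21, 26 (6 total).

13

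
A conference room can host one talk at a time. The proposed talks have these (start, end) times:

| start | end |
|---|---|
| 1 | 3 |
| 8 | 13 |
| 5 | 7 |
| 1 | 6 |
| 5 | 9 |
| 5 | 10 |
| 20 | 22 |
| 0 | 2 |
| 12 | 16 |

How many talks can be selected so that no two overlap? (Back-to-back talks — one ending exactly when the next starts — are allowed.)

4

Sort by end time and greedily take each interval whose start is ≥ the last chosen end.
By end time: (0,2), (1,3), (1,6), (5,7), (5,9), (5,10), (8,13), (12,16), (20,22).
Pick (0,2); next start ≥ 2 → (5,7); next start ≥ 7 → (8,13); next start ≥ 13 → (20,22).
Selected 4 talks.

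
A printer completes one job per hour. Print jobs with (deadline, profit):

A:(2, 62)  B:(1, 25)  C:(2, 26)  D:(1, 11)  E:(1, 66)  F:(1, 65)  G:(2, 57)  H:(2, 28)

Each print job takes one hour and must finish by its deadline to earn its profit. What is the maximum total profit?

128

Take jobs in profit order; each goes to the latest open slot no later than its deadline.
By profit: E(d1,66), F(d1,65), A(d2,62), G(d2,57), H(d2,28), C(d2,26), B(d1,25), D(d1,11)
E→slot 1; F skipped; A→slot 2; G skipped; H skipped; C skipped; B skipped; D skipped.
Profit = 66 + 62 = 128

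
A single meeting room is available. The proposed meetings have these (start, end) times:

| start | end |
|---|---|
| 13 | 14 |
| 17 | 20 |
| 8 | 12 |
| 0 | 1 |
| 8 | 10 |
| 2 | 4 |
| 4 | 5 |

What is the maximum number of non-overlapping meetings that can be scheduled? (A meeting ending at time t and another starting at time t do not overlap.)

6

Order by finish time; keep every interval that doesn't clash with the previous kept one.
Sorted by end: (0,1)  (2,4)  (4,5)  (8,10)  (8,12)  (13,14)  (17,20)
take (0,1); take (2,4); take (4,5); take (8,10); take (13,14); take (17,20).
Selected 6 meetings.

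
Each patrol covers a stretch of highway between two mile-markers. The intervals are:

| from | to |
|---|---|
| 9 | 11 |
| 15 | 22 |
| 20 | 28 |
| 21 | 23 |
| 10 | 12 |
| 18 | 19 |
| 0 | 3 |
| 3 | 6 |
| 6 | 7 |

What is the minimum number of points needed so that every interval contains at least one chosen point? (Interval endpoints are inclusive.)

5

Process intervals by earliest right end; each time one isn't hit yet, stab at its right endpoint.
Sorted: [0,3] [3,6] [6,7] [9,11] [10,12] [18,19] [15,22] [21,23] [20,28]
{[0,3],[3,6]} hit by 3; {[6,7]} hit by 7; {[9,11],[10,12]} hit by 11; {[18,19],[15,22]} hit by 19; {[21,23],[20,28]} hit by 23.
Points: 3, 7, 11, 19, 23 (5 total).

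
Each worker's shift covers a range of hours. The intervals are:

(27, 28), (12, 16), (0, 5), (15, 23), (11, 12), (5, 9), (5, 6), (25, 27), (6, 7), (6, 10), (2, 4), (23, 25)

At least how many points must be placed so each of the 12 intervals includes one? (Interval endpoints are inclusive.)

Sorted: [2,4] [0,5] [5,6] [6,7] [5,9] [6,10] [11,12] [12,16] [15,23] [23,25] [25,27] [27,28]
{[2,4],[0,5]} hit by 4; {[5,6],[6,7],[5,9],[6,10]} hit by 6; {[11,12],[12,16]} hit by 12; {[15,23],[23,25]} hit by 23; {[25,27],[27,28]} hit by 27.
Points: 4, 6, 12, 23, 27 (5 total).

5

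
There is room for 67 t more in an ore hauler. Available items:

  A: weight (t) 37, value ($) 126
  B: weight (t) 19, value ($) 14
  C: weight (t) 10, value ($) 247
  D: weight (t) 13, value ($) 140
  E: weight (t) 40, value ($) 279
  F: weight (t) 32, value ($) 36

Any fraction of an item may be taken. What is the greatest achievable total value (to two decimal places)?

Sort by value per unit weight and fill in that order.
Ratios (sorted): C 24.70, D 10.77, E 6.97, A 3.41, F 1.12, B 0.74
take C (10 @ 247); take D (13 @ 140); take E (40 @ 279); take 4/37 of A → 13.62. Capacity used 67/67.
Total value = 679.62

679.62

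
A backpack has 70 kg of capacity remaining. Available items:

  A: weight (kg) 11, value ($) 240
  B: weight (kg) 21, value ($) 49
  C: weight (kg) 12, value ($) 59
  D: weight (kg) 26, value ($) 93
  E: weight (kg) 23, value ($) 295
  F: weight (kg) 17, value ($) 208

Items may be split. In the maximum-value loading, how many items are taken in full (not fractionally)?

4

Ratios (sorted): A 21.82, E 12.83, F 12.24, C 4.92, D 3.58, B 2.33
take A (11 @ 240); take E (23 @ 295); take F (17 @ 208); take C (12 @ 59); take 7/26 of D → 25.04. Capacity used 70/70.
4 item(s) taken whole; one partial (take 7/26 of D).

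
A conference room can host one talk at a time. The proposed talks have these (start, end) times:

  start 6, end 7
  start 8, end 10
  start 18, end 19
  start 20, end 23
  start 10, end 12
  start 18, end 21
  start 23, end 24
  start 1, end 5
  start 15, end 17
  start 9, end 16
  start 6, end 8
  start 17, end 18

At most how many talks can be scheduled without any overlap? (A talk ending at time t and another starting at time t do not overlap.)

9

Order by finish time; keep every interval that doesn't clash with the previous kept one.
By end time: (1,5), (6,7), (6,8), (8,10), (10,12), (9,16), (15,17), (17,18), (18,19), (18,21), (20,23), (23,24).
Pick (1,5); next start ≥ 5 → (6,7); next start ≥ 7 → (8,10); next start ≥ 10 → (10,12); next start ≥ 12 → (15,17); next start ≥ 17 → (17,18); next start ≥ 18 → (18,19); next start ≥ 19 → (20,23); next start ≥ 23 → (23,24).
Selected 9 talks.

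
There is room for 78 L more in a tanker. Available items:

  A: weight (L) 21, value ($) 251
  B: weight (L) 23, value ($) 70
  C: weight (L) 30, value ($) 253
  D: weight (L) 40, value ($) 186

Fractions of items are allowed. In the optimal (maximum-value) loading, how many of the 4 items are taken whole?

2

Sort by value per unit weight and fill in that order.
Ratios (sorted): A 11.95, C 8.43, D 4.65, B 3.04
take A (21 @ 251); take C (30 @ 253); take 27/40 of D → 125.55. Capacity used 78/78.
2 item(s) taken whole; one partial (take 27/40 of D).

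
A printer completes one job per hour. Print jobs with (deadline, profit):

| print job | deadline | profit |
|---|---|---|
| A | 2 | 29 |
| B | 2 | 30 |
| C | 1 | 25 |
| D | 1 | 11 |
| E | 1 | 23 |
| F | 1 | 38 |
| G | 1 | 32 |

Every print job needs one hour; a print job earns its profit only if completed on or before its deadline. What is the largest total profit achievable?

By profit: F(d1,38), G(d1,32), B(d2,30), A(d2,29), C(d1,25), E(d1,23), D(d1,11)
F→slot 1; G skipped; B→slot 2; A skipped; C skipped; E skipped; D skipped.
Profit = 38 + 30 = 68

68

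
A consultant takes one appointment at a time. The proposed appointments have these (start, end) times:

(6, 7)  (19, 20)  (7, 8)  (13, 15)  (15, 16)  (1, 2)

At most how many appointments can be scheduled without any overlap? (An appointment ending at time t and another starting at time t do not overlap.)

6

Order by finish time; keep every interval that doesn't clash with the previous kept one.
By end time: (1,2), (6,7), (7,8), (13,15), (15,16), (19,20).
Pick (1,2); next start ≥ 2 → (6,7); next start ≥ 7 → (7,8); next start ≥ 8 → (13,15); next start ≥ 15 → (15,16); next start ≥ 16 → (19,20).
Selected 6 appointments.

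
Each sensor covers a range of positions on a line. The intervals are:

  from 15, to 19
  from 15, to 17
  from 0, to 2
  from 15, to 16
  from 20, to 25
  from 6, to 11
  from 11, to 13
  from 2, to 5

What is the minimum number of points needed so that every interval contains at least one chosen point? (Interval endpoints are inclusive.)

Sorted: [0,2] [2,5] [6,11] [11,13] [15,16] [15,17] [15,19] [20,25]
{[0,2],[2,5]} hit by 2; {[6,11],[11,13]} hit by 11; {[15,16],[15,17],[15,19]} hit by 16; {[20,25]} hit by 25.
Points: 2, 11, 16, 25 (4 total).

4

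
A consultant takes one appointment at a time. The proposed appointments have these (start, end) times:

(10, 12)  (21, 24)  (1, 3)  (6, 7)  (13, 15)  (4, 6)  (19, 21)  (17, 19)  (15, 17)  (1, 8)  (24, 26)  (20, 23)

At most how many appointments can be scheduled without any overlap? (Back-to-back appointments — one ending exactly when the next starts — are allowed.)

Greedy by earliest finish: after sorting by end time, pick each interval compatible with the last pick.
By end time: (1,3), (4,6), (6,7), (1,8), (10,12), (13,15), (15,17), (17,19), (19,21), (20,23), (21,24), (24,26).
Pick (1,3); next start ≥ 3 → (4,6); next start ≥ 6 → (6,7); next start ≥ 7 → (10,12); next start ≥ 12 → (13,15); next start ≥ 15 → (15,17); next start ≥ 17 → (17,19); next start ≥ 19 → (19,21); next start ≥ 21 → (21,24); next start ≥ 24 → (24,26).
Selected 10 appointments.

10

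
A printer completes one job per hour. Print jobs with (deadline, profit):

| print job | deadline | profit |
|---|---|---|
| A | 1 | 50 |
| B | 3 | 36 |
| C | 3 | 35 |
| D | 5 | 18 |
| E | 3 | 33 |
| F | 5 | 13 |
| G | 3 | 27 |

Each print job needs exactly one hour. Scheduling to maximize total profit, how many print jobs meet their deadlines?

Sort by profit descending; place each in the latest free slot ≤ its deadline.
By profit: A(d1,50), B(d3,36), C(d3,35), E(d3,33), G(d3,27), D(d5,18), F(d5,13)
A→slot 1; B→slot 3; C→slot 2; E skipped; G skipped; D→slot 5; F→slot 4.
5 of 7 scheduled.

5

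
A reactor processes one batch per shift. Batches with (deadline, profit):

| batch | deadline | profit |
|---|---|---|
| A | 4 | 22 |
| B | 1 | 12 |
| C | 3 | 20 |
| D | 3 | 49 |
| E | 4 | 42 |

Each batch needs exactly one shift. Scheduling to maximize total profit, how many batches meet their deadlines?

By profit: D(d3,49), E(d4,42), A(d4,22), C(d3,20), B(d1,12)
D→slot 3; E→slot 4; A→slot 2; C→slot 1; B skipped.
4 of 5 scheduled.

4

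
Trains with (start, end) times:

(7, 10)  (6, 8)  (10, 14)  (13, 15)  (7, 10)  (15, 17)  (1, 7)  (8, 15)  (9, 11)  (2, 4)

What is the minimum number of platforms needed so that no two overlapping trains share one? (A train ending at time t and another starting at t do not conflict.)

4

starts: [1, 2, 6, 7, 7, 8, 9, 10, 13, 15]
ends:   [4, 7, 8, 10, 10, 11, 14, 15, 15, 17]
s1→1 s2→2 e4→1 s6→2 e7→1 s7→2 s7→3 e8→2 s8→3 s9→4  — peak 4.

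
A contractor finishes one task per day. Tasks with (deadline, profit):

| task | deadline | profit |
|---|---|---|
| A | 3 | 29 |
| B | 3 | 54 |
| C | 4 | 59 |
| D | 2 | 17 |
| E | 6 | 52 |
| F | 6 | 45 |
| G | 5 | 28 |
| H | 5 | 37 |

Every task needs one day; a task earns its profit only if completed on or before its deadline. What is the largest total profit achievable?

Take jobs in profit order; each goes to the latest open slot no later than its deadline.
Profit order: C=59 B=54 E=52 F=45 H=37 A=29 G=28 D=17
Assign: C→slot 4, B→slot 3, E→slot 6, F→slot 5, H→slot 2, A→slot 1, G skipped, D skipped.
Slots: [1:A] [2:H] [3:B] [4:C] [5:F] [6:E]
Profit = 29 + 37 + 54 + 59 + 45 + 52 = 276

276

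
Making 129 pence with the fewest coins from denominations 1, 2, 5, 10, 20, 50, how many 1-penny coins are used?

0

Use the largest denomination that fits, subtract, and repeat.
129 − 2×50→29 − 1×20→9 − 1×5→4 − 2×2→0
Count of 1: 0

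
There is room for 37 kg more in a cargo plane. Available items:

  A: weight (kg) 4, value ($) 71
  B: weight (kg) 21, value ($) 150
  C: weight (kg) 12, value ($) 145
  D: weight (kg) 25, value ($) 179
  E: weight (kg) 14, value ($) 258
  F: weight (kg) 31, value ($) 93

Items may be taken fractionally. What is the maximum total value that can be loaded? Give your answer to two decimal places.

Greedy by value/weight ratio, highest first.
Ratios (sorted): E 18.43, A 17.75, C 12.08, D 7.16, B 7.14, F 3.00
take E (14 @ 258); take A (4 @ 71); take C (12 @ 145); take 7/25 of D → 50.12. Capacity used 37/37.
Total value = 524.12

524.12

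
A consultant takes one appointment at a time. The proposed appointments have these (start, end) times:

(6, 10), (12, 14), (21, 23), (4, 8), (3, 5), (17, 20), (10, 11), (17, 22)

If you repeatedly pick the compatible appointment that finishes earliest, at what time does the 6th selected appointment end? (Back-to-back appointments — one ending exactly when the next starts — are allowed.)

23

By end time: (3,5), (4,8), (6,10), (10,11), (12,14), (17,20), (17,22), (21,23).
Pick (3,5); next start ≥ 5 → (6,10); next start ≥ 10 → (10,11); next start ≥ 11 → (12,14); next start ≥ 14 → (17,20); next start ≥ 20 → (21,23).
Selected: (3,5) (6,10) (10,11) (12,14) (17,20) (21,23)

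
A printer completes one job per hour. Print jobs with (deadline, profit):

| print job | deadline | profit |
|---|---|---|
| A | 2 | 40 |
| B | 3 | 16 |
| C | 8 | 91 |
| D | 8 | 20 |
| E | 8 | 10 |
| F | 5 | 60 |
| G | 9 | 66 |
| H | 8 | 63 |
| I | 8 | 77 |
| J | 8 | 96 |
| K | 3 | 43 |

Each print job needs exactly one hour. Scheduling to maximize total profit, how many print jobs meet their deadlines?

Sort by profit descending; place each in the latest free slot ≤ its deadline.
By profit: J(d8,96), C(d8,91), I(d8,77), G(d9,66), H(d8,63), F(d5,60), K(d3,43), A(d2,40), D(d8,20), B(d3,16), E(d8,10)
J→slot 8; C→slot 7; I→slot 6; G→slot 9; H→slot 5; F→slot 4; K→slot 3; A→slot 2; D→slot 1; B skipped; E skipped.
9 of 11 scheduled.

9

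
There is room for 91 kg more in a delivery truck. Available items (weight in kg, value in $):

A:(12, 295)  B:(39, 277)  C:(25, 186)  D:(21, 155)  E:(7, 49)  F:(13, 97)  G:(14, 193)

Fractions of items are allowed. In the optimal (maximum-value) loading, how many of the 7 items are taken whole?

Sort by value per unit weight and fill in that order.
Ratios (sorted): A 24.58, G 13.79, F 7.46, C 7.44, D 7.38, B 7.10, E 7.00
take A (12 @ 295); take G (14 @ 193); take F (13 @ 97); take C (25 @ 186); take D (21 @ 155); take 6/39 of B → 42.62. Capacity used 91/91.
5 item(s) taken whole; one partial (take 6/39 of B).

5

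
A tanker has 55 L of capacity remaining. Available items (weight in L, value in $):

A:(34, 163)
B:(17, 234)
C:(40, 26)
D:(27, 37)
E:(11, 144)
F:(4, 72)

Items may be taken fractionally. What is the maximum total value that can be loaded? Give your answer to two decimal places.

Ratios (sorted): F 18.00, B 13.76, E 13.09, A 4.79, D 1.37, C 0.65
take F (4 @ 72); take B (17 @ 234); take E (11 @ 144); take 23/34 of A → 110.26. Capacity used 55/55.
Total value = 560.26

560.26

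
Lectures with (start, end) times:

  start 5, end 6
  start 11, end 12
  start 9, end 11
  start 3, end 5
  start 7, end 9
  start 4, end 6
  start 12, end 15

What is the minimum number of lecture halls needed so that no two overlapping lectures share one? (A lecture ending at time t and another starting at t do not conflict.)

starts: [3, 4, 5, 7, 9, 11, 12]
ends:   [5, 6, 6, 9, 11, 12, 15]
s3→1 s4→2  — peak 2.

2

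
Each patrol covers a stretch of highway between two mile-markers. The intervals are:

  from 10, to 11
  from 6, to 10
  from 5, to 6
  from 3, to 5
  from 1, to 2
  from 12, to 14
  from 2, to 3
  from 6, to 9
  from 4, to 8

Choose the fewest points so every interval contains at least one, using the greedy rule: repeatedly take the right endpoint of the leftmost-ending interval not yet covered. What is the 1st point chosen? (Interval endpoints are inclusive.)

2

Sorted: [1,2] [2,3] [3,5] [5,6] [4,8] [6,9] [6,10] [10,11] [12,14]
{[1,2],[2,3]} hit by 2; {[3,5],[5,6],[4,8]} hit by 5; {[6,9],[6,10]} hit by 9; {[10,11]} hit by 11; {[12,14]} hit by 14.
Points: 2, 5, 9, 11, 14 (5 total).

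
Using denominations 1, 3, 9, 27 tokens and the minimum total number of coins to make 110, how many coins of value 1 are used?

110 = 4×27 + 2×1
Count of 1: 2

2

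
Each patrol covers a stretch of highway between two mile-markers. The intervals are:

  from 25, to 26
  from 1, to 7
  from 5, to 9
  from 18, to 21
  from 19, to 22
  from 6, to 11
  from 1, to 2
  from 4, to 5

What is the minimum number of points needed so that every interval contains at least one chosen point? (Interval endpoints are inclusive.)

Process intervals by earliest right end; each time one isn't hit yet, stab at its right endpoint.
By right end: [1,2]  [4,5]  [1,7]  [5,9]  [6,11]  [18,21]  [19,22]  [25,26]
[1,2] uncovered → point at 2; [4,5] uncovered → point at 5; [6,11] uncovered → point at 11; [18,21] uncovered → point at 21; [25,26] uncovered → point at 26.
Points: 2, 5, 11, 21, 26 (5 total).

5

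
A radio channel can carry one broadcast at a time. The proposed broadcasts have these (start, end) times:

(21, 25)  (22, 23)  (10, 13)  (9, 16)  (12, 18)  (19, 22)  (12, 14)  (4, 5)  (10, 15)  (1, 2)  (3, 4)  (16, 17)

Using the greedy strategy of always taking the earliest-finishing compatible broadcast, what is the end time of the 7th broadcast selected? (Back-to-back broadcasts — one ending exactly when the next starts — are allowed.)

Sort by end time and greedily take each interval whose start is ≥ the last chosen end.
By end time: (1,2), (3,4), (4,5), (10,13), (12,14), (10,15), (9,16), (16,17), (12,18), (19,22), (22,23), (21,25).
Pick (1,2); next start ≥ 2 → (3,4); next start ≥ 4 → (4,5); next start ≥ 5 → (10,13); next start ≥ 13 → (16,17); next start ≥ 17 → (19,22); next start ≥ 22 → (22,23).
Selected: (1,2) (3,4) (4,5) (10,13) (16,17) (19,22) (22,23)

23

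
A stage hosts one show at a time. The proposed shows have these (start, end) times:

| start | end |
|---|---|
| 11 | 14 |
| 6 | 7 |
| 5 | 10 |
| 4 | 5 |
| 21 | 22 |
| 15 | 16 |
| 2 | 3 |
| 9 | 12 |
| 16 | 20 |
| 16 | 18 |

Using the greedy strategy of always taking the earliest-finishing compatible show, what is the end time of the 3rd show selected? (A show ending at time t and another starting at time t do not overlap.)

7

Order by finish time; keep every interval that doesn't clash with the previous kept one.
By end time: (2,3), (4,5), (6,7), (5,10), (9,12), (11,14), (15,16), (16,18), (16,20), (21,22).
Pick (2,3); next start ≥ 3 → (4,5); next start ≥ 5 → (6,7); next start ≥ 7 → (9,12); next start ≥ 12 → (15,16); next start ≥ 16 → (16,18); next start ≥ 18 → (21,22).
Selected: (2,3) (4,5) (6,7) (9,12) (15,16) (16,18) (21,22)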